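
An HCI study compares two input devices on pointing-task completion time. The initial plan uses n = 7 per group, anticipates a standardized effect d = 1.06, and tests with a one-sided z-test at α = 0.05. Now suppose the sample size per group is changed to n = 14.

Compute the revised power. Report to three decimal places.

Power ≈ 0.877

With n = 14 per group: δ = d·√(n/2) = 1.06 × √(14/2) = 2.8045. Critical value z_{0.05} = 1.645.
Revised power = P(Z > 1.645 − δ) = Φ(1.160) = 0.8769.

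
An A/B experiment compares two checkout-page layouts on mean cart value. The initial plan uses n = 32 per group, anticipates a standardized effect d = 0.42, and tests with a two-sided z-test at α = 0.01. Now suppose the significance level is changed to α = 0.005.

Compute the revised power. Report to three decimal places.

δ = d·√(n/2) = 0.42 × √(32/2) = 1.6800 (unchanged). New critical value: z_{0.0025} = 2.807.
Revised power = Φ(δ − 2.807) + Φ(−δ − 2.807) = Φ(-1.127) + Φ(-4.487) = 0.1299 + 0.0000 = 0.1299.

Power ≈ 0.130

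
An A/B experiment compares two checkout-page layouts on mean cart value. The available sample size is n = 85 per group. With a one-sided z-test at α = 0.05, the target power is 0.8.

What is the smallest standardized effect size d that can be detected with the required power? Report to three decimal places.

d ≈ 0.381

Required noncentrality: δ = z_{0.05} + z_{0.20} = 1.645 + 0.842 = 2.486.
δ = d·√(n/2) ⇒ d = δ/√(n/2) = 2.486/√(85/2) = 0.3814.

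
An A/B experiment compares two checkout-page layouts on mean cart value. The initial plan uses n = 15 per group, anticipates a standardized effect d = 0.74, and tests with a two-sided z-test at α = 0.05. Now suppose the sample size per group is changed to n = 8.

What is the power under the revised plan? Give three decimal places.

With n = 8 per group: δ = d·√(n/2) = 0.74 × √(8/2) = 1.4800. Critical value z_{0.025} = 1.960.
Revised power = Φ(δ − 1.960) + Φ(−δ − 1.960) = Φ(-0.480) + Φ(-3.440) = 0.3156 + 0.0003 = 0.3159.

Power ≈ 0.316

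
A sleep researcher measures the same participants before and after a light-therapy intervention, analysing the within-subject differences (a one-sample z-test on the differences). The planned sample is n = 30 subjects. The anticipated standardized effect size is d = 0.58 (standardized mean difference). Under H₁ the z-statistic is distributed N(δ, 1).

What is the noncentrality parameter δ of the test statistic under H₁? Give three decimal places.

δ = d·√n = 0.58 × √30 = 3.1768

δ ≈ 3.177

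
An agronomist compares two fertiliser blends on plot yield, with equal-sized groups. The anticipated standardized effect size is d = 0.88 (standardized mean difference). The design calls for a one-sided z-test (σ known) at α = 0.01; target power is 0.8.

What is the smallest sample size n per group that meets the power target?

n = 26 per group

For power 0.8 need Φ(δ − z_{0.01}) = 0.8, so δ = z_{0.01} + z_{0.20} = 2.326 + 0.842 = 3.168.
δ = d·√(n/2) ⇒ n = 2(δ/d)² = 2 × (3.168 / 0.88)² = 25.92.
Round up to the next whole unit.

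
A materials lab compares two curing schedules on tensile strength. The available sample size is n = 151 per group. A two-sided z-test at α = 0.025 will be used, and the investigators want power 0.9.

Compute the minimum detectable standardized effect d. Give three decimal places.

Required noncentrality: δ = z_{0.0125} + z_{0.10} = 2.241 + 1.282 = 3.523.
(The second rejection-region term Φ(−δ − z_{α/2}) is negligible and dropped.)
δ = d·√(n/2) ⇒ d = δ/√(n/2) = 3.523/√(151/2) = 0.4054.

d ≈ 0.405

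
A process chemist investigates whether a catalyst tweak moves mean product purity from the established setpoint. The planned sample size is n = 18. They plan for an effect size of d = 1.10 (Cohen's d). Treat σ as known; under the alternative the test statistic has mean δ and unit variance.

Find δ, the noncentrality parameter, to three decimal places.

δ = d·√n = 1.10 × √18 = 4.6669

δ ≈ 4.667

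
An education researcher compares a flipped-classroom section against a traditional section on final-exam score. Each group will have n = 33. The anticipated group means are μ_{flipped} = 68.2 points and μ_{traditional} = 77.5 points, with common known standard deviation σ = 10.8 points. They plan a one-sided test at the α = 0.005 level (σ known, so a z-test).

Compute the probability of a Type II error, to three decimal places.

β ≈ 0.178

Standardized effect: d = |μ_{flipped} − μ_{traditional}| / σ = |68.2 − 77.5| / 10.8 = 0.8611
Noncentrality parameter: δ = d·√(n/2) = 0.8611 × √(33/2) = 3.4978
Critical value for a one-sided test at α = 0.005: z_α = 2.576.
Power = P(Z > 2.576 − δ) = Φ(0.922) = 0.8217.
Type II error: β = 1 − power = 1 − 0.8217 = 0.1783.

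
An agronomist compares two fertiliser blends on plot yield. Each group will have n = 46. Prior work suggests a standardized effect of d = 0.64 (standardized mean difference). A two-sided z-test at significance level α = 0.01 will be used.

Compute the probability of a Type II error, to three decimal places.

Noncentrality parameter: δ = d·√(n/2) = 0.64 × √(46/2) = 3.0693
Two-sided α = 0.01 → critical value z_{0.005} = 2.576.
Power = Φ(δ − 2.576) + Φ(−δ − 2.576) = Φ(0.494) + Φ(-5.645) = 0.6892 + 0.0000 = 0.6892.
Type II error: β = 1 − power = 1 − 0.6892 = 0.3108.

β ≈ 0.311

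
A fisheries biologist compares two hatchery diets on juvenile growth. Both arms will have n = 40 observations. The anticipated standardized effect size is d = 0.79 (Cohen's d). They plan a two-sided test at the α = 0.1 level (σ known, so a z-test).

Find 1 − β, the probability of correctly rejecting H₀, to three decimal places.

Noncentrality parameter: δ = d·√(n/2) = 0.79 × √(40/2) = 3.5330
Two-sided α = 0.1 → critical value z_{0.05} = 1.645.
Power = Φ(δ − 1.645) + Φ(−δ − 1.645) = Φ(1.888) + Φ(-5.178) = 0.9705 + 0.0000 = 0.9705.

Power ≈ 0.970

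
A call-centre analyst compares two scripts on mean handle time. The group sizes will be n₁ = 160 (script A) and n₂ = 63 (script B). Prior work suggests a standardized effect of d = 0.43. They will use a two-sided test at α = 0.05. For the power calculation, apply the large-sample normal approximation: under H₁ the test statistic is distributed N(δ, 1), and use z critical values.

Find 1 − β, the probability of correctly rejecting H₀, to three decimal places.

Noncentrality parameter: δ = d / √(1/n₁ + 1/n₂) = 0.43 / √(1/160 + 1/63) = 2.8910
Critical value for a two-sided test at α = 0.05: z_{α/2} = 1.960.
Power = Φ(δ − 1.960) + Φ(−δ − 1.960) = Φ(0.931) + Φ(-4.851) = 0.8241 + 0.0000 = 0.8241.

Power ≈ 0.824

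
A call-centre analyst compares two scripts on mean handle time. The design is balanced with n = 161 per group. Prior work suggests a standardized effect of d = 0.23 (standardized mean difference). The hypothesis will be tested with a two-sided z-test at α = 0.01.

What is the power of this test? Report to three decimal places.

Power ≈ 0.304

Noncentrality parameter: δ = d·√(n/2) = 0.23 × √(161/2) = 2.0636
Critical value for a two-sided test at α = 0.01: z_{α/2} = 2.576.
Power = Φ(δ − 2.576) + Φ(−δ − 2.576) = Φ(-0.512) + Φ(-4.639) = 0.3042 + 0.0000 = 0.3042.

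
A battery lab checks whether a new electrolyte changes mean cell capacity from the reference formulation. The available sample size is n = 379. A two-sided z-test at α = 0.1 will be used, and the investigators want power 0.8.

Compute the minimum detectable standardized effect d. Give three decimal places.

d ≈ 0.128

Required noncentrality: δ = z_{0.05} + z_{0.20} = 1.645 + 0.842 = 2.486.
(Lower-tail contribution to power is negligible for δ > 0.)
δ = d·√n ⇒ d = δ/√n = 2.486/√379 = 0.1277.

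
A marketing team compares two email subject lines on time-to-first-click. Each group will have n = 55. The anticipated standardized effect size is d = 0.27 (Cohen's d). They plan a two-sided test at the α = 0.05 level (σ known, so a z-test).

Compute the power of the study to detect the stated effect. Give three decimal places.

Noncentrality parameter: λ = d·√(n/2) = 0.27 × √(55/2) = 1.4159
Critical value for a two-sided test at α = 0.05: z_{α/2} = 1.960.
Power = Φ(λ − 1.960) + Φ(−λ − 1.960) = Φ(-0.544) + Φ(-3.376) = 0.2932 + 0.0004 = 0.2936.

Power ≈ 0.294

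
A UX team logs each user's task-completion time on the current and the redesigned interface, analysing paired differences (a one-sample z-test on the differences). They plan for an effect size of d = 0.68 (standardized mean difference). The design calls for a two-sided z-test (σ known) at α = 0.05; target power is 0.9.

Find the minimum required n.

Set Φ(δ − 1.960) = 0.9; then δ − 1.960 = Φ⁻¹(0.9) = 1.282, giving δ = 3.242.
(The Φ(−δ − z_{α/2}) term is vanishingly small for δ > 0 and is dropped in the standard sample-size formula.)
δ = d·√n ⇒ n = (δ/d)² = (3.242 / 0.68)² = 22.72.
Rounding up, n = 23.

n = 23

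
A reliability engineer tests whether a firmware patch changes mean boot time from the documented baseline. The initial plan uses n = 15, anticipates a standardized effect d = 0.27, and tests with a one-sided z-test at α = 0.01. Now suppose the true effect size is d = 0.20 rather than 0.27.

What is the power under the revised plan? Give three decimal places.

Power ≈ 0.060

With d = 0.20: δ = d·√n = 0.20 × √15 = 0.7746. Critical value z_{0.01} = 2.326.
Revised power = Φ(δ − 2.326) = Φ(-1.552) = 0.0604.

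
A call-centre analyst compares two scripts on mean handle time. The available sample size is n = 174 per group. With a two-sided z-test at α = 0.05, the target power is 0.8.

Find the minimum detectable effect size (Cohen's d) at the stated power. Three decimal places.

d ≈ 0.300

Required noncentrality: δ = z_{0.025} + z_{0.20} = 1.960 + 0.842 = 2.802.
(The second rejection-region term Φ(−δ − z_{α/2}) is negligible and dropped.)
δ = d·√(n/2) ⇒ d = δ/√(n/2) = 2.802/√(174/2) = 0.3004.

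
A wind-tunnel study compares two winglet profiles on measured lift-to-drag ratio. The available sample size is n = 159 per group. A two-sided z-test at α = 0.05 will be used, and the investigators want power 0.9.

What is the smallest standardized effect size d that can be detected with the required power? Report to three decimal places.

Required noncentrality: δ = z_{0.025} + z_{0.10} = 1.960 + 1.282 = 3.242.
(Lower-tail contribution to power is negligible for δ > 0.)
δ = d·√(n/2) ⇒ d = δ/√(n/2) = 3.242/√(159/2) = 0.3636.

d ≈ 0.364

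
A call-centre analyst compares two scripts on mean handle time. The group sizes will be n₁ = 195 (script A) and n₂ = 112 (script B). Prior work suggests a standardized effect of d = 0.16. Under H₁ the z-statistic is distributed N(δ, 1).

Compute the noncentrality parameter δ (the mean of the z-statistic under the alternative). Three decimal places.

The noncentrality parameter scales effect size by the design's sample-size factor: δ = d / √(1/n₁ + 1/n₂) = 0.16 / √(1/195 + 1/112) = 1.3495

δ ≈ 1.350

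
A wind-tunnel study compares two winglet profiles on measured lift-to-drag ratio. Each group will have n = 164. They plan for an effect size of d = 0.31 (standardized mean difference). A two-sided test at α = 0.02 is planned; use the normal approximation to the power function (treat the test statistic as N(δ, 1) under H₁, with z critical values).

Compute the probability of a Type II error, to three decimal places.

β ≈ 0.315

Noncentrality parameter: δ = d·√(n/2) = 0.31 × √(164/2) = 2.8072
Critical value for a two-sided test at α = 0.02: z_{α/2} = 2.326.
Power = Φ(δ − 2.326) + Φ(−δ − 2.326) = Φ(0.481) + Φ(-5.134) = 0.6847 + 0.0000 = 0.6847.
Type II error: β = 1 − power = 1 − 0.6847 = 0.3153.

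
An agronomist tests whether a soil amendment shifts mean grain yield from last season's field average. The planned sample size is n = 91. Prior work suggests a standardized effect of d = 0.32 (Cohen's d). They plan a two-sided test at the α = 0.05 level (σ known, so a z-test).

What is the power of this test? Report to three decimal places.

Noncentrality parameter: δ = d·√n = 0.32 × √91 = 3.0526
Critical value for a two-sided test at α = 0.05: z_{α/2} = 1.960.
Power = Φ(δ − 1.960) + Φ(−δ − 1.960) = Φ(1.093) + Φ(-5.013) = 0.8627 + 0.0000 = 0.8627.

Power ≈ 0.863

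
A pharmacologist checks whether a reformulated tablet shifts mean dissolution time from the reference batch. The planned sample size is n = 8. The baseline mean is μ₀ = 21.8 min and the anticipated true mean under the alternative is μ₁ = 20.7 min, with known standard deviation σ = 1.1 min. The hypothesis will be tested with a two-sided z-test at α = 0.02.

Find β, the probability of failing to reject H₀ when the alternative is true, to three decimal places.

β ≈ 0.308

Standardized effect: d = |μ₁ − μ₀| / σ = |20.7 − 21.8| / 1.1 = 1.0000
Noncentrality parameter: δ = d·√n = 1.0000 × √8 = 2.8284
Two-sided α = 0.02 → critical value z_{0.01} = 2.326.
Power = Φ(δ − 2.326) + Φ(−δ − 2.326) = Φ(0.502) + Φ(-5.155) = 0.6922 + 0.0000 = 0.6922.
Type II error: β = 1 − power = 1 − 0.6922 = 0.3078.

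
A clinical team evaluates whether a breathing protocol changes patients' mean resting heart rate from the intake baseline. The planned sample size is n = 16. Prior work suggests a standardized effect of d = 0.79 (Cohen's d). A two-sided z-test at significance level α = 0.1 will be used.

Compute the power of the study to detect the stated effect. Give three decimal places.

Noncentrality parameter: δ = d·√n = 0.79 × √16 = 3.1600
Two-sided α = 0.1 → critical value z_{0.05} = 1.645.
Power = Φ(δ − 1.645) + Φ(−δ − 1.645) = Φ(1.515) + Φ(-4.805) = 0.9351 + 0.0000 = 0.9351.

Power ≈ 0.935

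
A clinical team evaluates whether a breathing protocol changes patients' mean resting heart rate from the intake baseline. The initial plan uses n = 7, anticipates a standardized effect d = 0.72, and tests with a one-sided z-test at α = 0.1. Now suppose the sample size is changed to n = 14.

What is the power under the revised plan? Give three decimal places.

Power ≈ 0.921

With n = 14: δ = d·√n = 0.72 × √14 = 2.6940. Critical value z_{0.1} = 1.282.
Revised power = P(Z > 1.282 − δ) = Φ(1.412) = 0.9211.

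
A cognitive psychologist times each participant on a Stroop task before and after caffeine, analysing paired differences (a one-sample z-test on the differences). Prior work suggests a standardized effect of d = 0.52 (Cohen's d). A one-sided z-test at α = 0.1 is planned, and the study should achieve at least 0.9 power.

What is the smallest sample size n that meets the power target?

For power 0.9 need Φ(δ − z_{0.1}) = 0.9, so δ = z_{0.1} + z_{0.10} = 1.282 + 1.282 = 2.563.
δ = d·√n ⇒ n = (δ/d)² = (2.563 / 0.52)² = 24.30.
Rounding up, n = 25.

n = 25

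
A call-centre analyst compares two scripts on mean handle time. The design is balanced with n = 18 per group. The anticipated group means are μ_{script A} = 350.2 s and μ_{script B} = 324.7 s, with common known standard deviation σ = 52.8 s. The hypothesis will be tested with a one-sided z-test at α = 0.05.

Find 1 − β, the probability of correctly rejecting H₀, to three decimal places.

Power ≈ 0.422

Standardized effect: d = |μ_{script A} − μ_{script B}| / σ = |350.2 − 324.7| / 52.8 = 0.4830
Noncentrality parameter: δ = d·√(n/2) = 0.4830 × √(18/2) = 1.4489
Critical value for a one-sided test at α = 0.05: z_α = 1.645.
Power = Φ(δ − 1.645) = Φ(-0.196) = 0.4223.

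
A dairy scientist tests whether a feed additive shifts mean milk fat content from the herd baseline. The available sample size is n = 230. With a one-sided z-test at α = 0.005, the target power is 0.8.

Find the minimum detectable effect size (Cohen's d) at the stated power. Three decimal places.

Required noncentrality: δ = z_{0.005} + z_{0.20} = 2.576 + 0.842 = 3.417.
δ = d·√n ⇒ d = δ/√n = 3.417/√230 = 0.2253.

d ≈ 0.225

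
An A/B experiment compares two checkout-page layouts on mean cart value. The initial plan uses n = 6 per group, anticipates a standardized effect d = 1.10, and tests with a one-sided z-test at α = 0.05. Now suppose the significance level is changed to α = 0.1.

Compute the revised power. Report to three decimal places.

δ = d·√(n/2) = 1.10 × √(6/2) = 1.9053 (unchanged). New critical value: z_{0.1} = 1.282.
Revised power = Φ(δ − 1.282) = Φ(0.624) = 0.7336.

Power ≈ 0.734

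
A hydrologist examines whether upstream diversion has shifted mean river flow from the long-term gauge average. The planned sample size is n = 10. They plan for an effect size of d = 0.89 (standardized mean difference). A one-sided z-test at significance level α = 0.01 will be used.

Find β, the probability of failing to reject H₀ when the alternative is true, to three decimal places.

Noncentrality parameter: δ = d·√n = 0.89 × √10 = 2.8144
Critical value for a one-sided test at α = 0.01: z_α = 2.326.
Power = Φ(δ − 2.326) = Φ(0.488) = 0.6873.
Type II error: β = 1 − power = 1 − 0.6873 = 0.3127.

β ≈ 0.313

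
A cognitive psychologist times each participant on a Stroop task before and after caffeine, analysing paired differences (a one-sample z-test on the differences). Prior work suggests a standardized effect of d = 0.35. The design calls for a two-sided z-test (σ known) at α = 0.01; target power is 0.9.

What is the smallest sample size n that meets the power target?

Set Φ(δ − 2.576) = 0.9; then δ − 2.576 = Φ⁻¹(0.9) = 1.282, giving δ = 3.857.
(The Φ(−δ − z_{α/2}) term is vanishingly small for δ > 0 and is dropped in the standard sample-size formula.)
δ = d·√n ⇒ n = (δ/d)² = (3.857 / 0.35)² = 121.46.
Round up to the next whole unit.

n = 122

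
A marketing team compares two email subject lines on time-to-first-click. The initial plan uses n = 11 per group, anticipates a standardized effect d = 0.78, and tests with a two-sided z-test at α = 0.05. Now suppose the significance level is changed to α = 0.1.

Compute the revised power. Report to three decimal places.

δ = d·√(n/2) = 0.78 × √(11/2) = 1.8293 (unchanged). New critical value: z_{0.05} = 1.645.
Revised power = Φ(δ − 1.645) + Φ(−δ − 1.645) = Φ(0.184) + Φ(-3.474) = 0.5732 + 0.0003 = 0.5734.

Power ≈ 0.573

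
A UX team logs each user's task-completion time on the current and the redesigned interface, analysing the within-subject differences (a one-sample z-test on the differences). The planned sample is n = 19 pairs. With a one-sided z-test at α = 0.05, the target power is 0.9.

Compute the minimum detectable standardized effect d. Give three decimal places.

d ≈ 0.671

Need Φ(δ − 1.645) = 0.9, so δ = 1.645 + 1.282 = 2.926.
δ = d·√n ⇒ d = δ/√n = 2.926/√19 = 0.6714.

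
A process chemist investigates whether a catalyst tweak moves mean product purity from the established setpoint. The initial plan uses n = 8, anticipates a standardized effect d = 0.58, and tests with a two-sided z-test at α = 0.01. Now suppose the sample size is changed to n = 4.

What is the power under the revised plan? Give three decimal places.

With n = 4: δ = d·√n = 0.58 × √4 = 1.1600. Critical value z_{0.005} = 2.576.
Revised power = Φ(δ − 2.576) + Φ(−δ − 2.576) = Φ(-1.416) + Φ(-3.736) = 0.0784 + 0.0001 = 0.0785.

Power ≈ 0.079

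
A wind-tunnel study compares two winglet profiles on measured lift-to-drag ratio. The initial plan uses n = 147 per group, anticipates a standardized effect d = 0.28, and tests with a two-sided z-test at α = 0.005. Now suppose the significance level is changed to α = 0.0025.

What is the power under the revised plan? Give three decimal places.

Power ≈ 0.267

δ = d·√(n/2) = 0.28 × √(147/2) = 2.4005 (unchanged). New critical value: z_{0.0013} = 3.023.
Revised power = Φ(δ − 3.023) + Φ(−δ − 3.023) = Φ(-0.623) + Φ(-5.424) = 0.2667 + 0.0000 = 0.2667.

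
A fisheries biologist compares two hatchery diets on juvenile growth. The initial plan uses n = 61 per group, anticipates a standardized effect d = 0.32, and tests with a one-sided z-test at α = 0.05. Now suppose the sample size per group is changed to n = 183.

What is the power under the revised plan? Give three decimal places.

With n = 183 per group: δ = d·√(n/2) = 0.32 × √(183/2) = 3.0610. Critical value z_{0.05} = 1.645.
Revised power = Φ(δ − 1.645) = Φ(1.416) = 0.9216.

Power ≈ 0.922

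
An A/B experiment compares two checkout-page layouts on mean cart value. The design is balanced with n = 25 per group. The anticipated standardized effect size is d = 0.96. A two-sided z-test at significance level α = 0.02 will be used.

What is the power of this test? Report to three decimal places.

Power ≈ 0.857

Noncentrality parameter: δ = d·√(n/2) = 0.96 × √(25/2) = 3.3941
Critical value for a two-sided test at α = 0.02: z_{α/2} = 2.326.
Power = Φ(δ − 2.326) + Φ(−δ − 2.326) = Φ(1.068) + Φ(-5.720) = 0.8572 + 0.0000 = 0.8572.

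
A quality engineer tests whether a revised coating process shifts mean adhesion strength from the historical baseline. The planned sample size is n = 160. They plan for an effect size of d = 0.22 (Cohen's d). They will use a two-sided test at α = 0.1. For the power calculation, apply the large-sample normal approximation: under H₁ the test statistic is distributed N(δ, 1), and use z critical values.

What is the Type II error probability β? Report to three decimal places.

β ≈ 0.128

Noncentrality parameter: δ = d·√n = 0.22 × √160 = 2.7828
Critical value for a two-sided test at α = 0.1: z_{α/2} = 1.645.
Power = Φ(δ − 1.645) + Φ(−δ − 1.645) = Φ(1.138) + Φ(-4.428) = 0.8724 + 0.0000 = 0.8724.
Type II error: β = 1 − power = 1 − 0.8724 = 0.1276.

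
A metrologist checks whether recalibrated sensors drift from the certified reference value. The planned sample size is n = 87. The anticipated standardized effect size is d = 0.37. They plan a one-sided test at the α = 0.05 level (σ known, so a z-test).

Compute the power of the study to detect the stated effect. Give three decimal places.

Noncentrality parameter: δ = d·√n = 0.37 × √87 = 3.4511
One-sided α = 0.05 → critical value z_{0.05} = 1.645.
Power = P(Z > 1.645 − δ) = Φ(1.806) = 0.9646.

Power ≈ 0.965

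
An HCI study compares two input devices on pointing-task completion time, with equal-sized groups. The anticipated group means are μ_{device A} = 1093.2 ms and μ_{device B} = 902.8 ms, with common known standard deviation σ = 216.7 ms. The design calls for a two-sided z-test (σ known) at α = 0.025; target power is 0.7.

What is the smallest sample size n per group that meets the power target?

Standardized effect: d = |μ_{device A} − μ_{device B}| / σ = |1093.2 − 902.8| / 216.7 = 0.8786
For power 0.7 need Φ(δ − z_{0.0125}) = 0.7, so δ = z_{0.0125} + z_{0.30} = 2.241 + 0.524 = 2.766.
(The Φ(−δ − z_{α/2}) term is vanishingly small for δ > 0 and is dropped in the standard sample-size formula.)
δ = d·√(n/2) ⇒ n = 2(δ/d)² = 2 × (2.766 / 0.8786)² = 19.82.
Rounding up, n = 20 per group.

n = 20 per group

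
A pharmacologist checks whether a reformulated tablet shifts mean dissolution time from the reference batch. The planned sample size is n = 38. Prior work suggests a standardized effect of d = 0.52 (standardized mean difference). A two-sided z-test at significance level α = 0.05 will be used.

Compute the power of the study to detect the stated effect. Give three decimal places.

Noncentrality parameter: δ = d·√n = 0.52 × √38 = 3.2055
Critical value for a two-sided test at α = 0.05: z_{α/2} = 1.960.
Power = Φ(δ − 1.960) + Φ(−δ − 1.960) = Φ(1.246) + Φ(-5.165) = 0.8935 + 0.0000 = 0.8935.

Power ≈ 0.894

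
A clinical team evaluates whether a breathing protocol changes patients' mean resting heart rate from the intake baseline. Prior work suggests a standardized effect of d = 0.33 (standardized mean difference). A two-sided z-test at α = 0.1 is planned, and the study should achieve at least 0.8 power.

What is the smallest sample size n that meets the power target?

Set Φ(δ − 1.645) = 0.8; then δ − 1.645 = Φ⁻¹(0.8) = 0.842, giving δ = 2.486.
(Ignoring the negligible lower-tail rejection probability gives the usual closed-form inversion.)
δ = d·√n ⇒ n = (δ/d)² = (2.486 / 0.33)² = 56.77.
Rounding up, n = 57.

n = 57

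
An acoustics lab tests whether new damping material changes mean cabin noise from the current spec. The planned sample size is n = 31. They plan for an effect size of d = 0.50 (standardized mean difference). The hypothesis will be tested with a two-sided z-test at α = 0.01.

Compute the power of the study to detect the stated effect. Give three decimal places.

Noncentrality parameter: δ = d·√n = 0.50 × √31 = 2.7839
Two-sided α = 0.01 → critical value z_{0.005} = 2.576.
Power = Φ(δ − 2.576) + Φ(−δ − 2.576) = Φ(0.208) + Φ(-5.360) = 0.5824 + 0.0000 = 0.5824.

Power ≈ 0.582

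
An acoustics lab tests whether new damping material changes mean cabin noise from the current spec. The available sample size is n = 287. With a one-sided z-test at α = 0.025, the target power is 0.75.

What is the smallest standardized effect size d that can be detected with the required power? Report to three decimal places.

d ≈ 0.156

Need Φ(δ − 1.960) = 0.75, so δ = 1.960 + 0.674 = 2.634.
δ = d·√n ⇒ d = δ/√n = 2.634/√287 = 0.1555.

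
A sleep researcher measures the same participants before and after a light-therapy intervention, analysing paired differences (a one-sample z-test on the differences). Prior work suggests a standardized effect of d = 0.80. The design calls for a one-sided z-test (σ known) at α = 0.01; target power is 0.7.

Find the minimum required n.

n = 13

Set Φ(δ − 2.326) = 0.7; then δ − 2.326 = Φ⁻¹(0.7) = 0.524, giving δ = 2.851.
δ = d·√n ⇒ n = (δ/d)² = (2.851 / 0.80)² = 12.70.
Round up to the next whole unit.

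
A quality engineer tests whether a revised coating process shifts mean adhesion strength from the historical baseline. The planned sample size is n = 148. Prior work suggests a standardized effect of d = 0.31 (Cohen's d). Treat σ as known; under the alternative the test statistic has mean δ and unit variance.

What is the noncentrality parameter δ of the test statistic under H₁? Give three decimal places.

δ ≈ 3.771

δ = d·√n = 0.31 × √148 = 3.7713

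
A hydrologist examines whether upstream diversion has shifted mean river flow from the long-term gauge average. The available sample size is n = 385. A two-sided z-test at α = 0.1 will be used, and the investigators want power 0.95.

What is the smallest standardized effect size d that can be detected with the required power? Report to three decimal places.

Need Φ(δ − 1.645) = 0.95, so δ = 1.645 + 1.645 = 3.290.
(The second rejection-region term Φ(−δ − z_{α/2}) is negligible and dropped.)
δ = d·√n ⇒ d = δ/√n = 3.290/√385 = 0.1677.

d ≈ 0.168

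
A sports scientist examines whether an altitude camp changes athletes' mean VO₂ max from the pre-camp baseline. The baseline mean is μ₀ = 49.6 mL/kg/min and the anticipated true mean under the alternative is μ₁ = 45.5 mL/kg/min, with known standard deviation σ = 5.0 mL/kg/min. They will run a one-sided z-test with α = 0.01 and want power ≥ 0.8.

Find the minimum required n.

Standardized effect: d = |μ₁ − μ₀| / σ = |45.5 − 49.6| / 5.0 = 0.8200
Set Φ(δ − 2.326) = 0.8; then δ − 2.326 = Φ⁻¹(0.8) = 0.842, giving δ = 3.168.
δ = d·√n ⇒ n = (δ/d)² = (3.168 / 0.8200)² = 14.93.
Rounding up, n = 15.

n = 15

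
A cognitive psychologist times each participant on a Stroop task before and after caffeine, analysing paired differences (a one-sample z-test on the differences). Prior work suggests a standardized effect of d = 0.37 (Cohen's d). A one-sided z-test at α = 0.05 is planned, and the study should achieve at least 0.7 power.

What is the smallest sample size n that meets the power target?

For power 0.7 need Φ(δ − z_{0.05}) = 0.7, so δ = z_{0.05} + z_{0.30} = 1.645 + 0.524 = 2.169.
δ = d·√n ⇒ n = (δ/d)² = (2.169 / 0.37)² = 34.37.
Round up to the next whole unit.

n = 35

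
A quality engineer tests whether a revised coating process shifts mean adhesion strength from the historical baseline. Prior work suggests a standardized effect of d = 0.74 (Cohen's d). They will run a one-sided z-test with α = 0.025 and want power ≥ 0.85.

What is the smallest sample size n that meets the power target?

n = 17

Set Φ(δ − 1.960) = 0.85; then δ − 1.960 = Φ⁻¹(0.85) = 1.036, giving δ = 2.996.
δ = d·√n ⇒ n = (δ/d)² = (2.996 / 0.74)² = 16.40.
Rounding up, n = 17.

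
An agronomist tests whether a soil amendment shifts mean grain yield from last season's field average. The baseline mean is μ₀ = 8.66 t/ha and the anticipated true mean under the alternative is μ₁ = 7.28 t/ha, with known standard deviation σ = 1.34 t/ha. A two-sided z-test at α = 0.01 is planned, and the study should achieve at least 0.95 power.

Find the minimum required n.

Standardized effect: d = |μ₁ − μ₀| / σ = |7.28 − 8.66| / 1.34 = 1.0299
For power 0.95 need Φ(δ − z_{0.005}) = 0.95, so δ = z_{0.005} + z_{0.05} = 2.576 + 1.645 = 4.221.
(The Φ(−δ − z_{α/2}) term is vanishingly small for δ > 0 and is dropped in the standard sample-size formula.)
δ = d·√n ⇒ n = (δ/d)² = (4.221 / 1.0299)² = 16.80.
Round up to the next whole unit.

n = 17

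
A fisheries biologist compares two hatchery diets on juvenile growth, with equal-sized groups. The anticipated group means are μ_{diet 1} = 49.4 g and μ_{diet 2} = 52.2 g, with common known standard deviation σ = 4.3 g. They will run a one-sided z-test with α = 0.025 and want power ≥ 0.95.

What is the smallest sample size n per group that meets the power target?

Standardized effect: d = |μ_{diet 1} − μ_{diet 2}| / σ = |49.4 − 52.2| / 4.3 = 0.6512
For power 0.95 need Φ(δ − z_{0.025}) = 0.95, so δ = z_{0.025} + z_{0.05} = 1.960 + 1.645 = 3.605.
δ = d·√(n/2) ⇒ n = 2(δ/d)² = 2 × (3.605 / 0.6512)² = 61.29.
Rounding up, n = 62 per group.

n = 62 per group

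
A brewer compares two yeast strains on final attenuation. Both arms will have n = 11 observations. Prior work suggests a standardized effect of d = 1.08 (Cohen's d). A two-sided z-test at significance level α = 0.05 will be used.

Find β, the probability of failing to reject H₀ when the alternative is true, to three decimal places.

Noncentrality parameter: δ = d·√(n/2) = 1.08 × √(11/2) = 2.5328
Two-sided α = 0.05 → critical value z_{0.025} = 1.960.
Power = Φ(δ − 1.960) + Φ(−δ − 1.960) = Φ(0.573) + Φ(-4.493) = 0.7166 + 0.0000 = 0.7166.
Type II error: β = 1 − power = 1 − 0.7166 = 0.2834.

β ≈ 0.283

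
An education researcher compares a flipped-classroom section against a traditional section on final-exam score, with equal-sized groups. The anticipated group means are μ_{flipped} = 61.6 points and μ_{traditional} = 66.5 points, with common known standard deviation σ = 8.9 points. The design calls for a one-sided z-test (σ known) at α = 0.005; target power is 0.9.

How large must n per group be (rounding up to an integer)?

n = 99 per group

Standardized effect: d = |μ_{flipped} − μ_{traditional}| / σ = |61.6 − 66.5| / 8.9 = 0.5506
For power 0.9 need Φ(δ − z_{0.005}) = 0.9, so δ = z_{0.005} + z_{0.10} = 2.576 + 1.282 = 3.857.
δ = d·√(n/2) ⇒ n = 2(δ/d)² = 2 × (3.857 / 0.5506)² = 98.18.
Rounding up, n = 99 per group.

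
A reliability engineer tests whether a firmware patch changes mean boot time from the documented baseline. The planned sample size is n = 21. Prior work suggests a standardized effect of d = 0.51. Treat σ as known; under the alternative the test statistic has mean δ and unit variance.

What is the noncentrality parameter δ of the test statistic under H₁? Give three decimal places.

δ ≈ 2.337

The noncentrality parameter scales effect size by the design's sample-size factor: δ = d·√n = 0.51 × √21 = 2.3371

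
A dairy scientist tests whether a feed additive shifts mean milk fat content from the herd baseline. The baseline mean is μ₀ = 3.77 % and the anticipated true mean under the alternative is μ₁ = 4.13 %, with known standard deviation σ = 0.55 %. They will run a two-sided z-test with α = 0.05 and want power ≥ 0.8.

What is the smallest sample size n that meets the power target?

n = 19

Standardized effect: d = |μ₁ − μ₀| / σ = |4.13 − 3.77| / 0.55 = 0.6545
For power 0.8 need Φ(δ − z_{0.025}) = 0.8, so δ = z_{0.025} + z_{0.20} = 1.960 + 0.842 = 2.802.
(For δ > 0 the lower-tail rejection region contributes negligibly to power, so the one-term inversion is standard.)
δ = d·√n ⇒ n = (δ/d)² = (2.802 / 0.6545)² = 18.32.
Rounding up, n = 19.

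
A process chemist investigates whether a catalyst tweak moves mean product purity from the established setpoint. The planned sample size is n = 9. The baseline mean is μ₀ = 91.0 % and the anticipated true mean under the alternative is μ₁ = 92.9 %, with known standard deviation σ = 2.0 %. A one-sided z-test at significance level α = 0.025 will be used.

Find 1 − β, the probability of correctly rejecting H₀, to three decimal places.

Power ≈ 0.813

Standardized effect: d = |μ₁ − μ₀| / σ = |92.9 − 91.0| / 2.0 = 0.9500
Noncentrality parameter: δ = d·√n = 0.9500 × √9 = 2.8500
One-sided α = 0.025 → critical value z_{0.025} = 1.960.
Power = P(Z > 1.960 − δ) = Φ(0.890) = 0.8133.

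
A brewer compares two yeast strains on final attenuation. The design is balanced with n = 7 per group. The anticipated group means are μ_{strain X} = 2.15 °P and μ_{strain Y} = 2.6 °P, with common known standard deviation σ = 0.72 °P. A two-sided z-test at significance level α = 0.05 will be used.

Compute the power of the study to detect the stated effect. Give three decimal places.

Standardized effect: d = |μ_{strain X} − μ_{strain Y}| / σ = |2.15 − 2.6| / 0.72 = 0.6250
Noncentrality parameter: δ = d·√(n/2) = 0.6250 × √(7/2) = 1.1693
Two-sided α = 0.05 → critical value z_{0.025} = 1.960.
Power = Φ(δ − 1.960) + Φ(−δ − 1.960) = Φ(-0.791) + Φ(-3.129) = 0.2146 + 0.0009 = 0.2154.

Power ≈ 0.215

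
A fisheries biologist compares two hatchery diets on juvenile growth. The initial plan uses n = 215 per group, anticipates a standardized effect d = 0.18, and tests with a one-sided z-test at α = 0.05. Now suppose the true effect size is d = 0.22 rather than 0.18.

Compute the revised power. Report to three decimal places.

With d = 0.22: δ = d·√(n/2) = 0.22 × √(215/2) = 2.2810. Critical value z_{0.05} = 1.645.
Revised power = Φ(δ − 1.645) = Φ(0.636) = 0.7377.

Power ≈ 0.738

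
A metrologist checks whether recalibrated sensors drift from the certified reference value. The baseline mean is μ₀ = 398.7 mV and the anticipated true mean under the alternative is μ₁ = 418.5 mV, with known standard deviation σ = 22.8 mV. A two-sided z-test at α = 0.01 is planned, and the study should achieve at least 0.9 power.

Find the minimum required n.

n = 20

Standardized effect: d = |μ₁ − μ₀| / σ = |418.5 − 398.7| / 22.8 = 0.8684
For power 0.9 need Φ(δ − z_{0.005}) = 0.9, so δ = z_{0.005} + z_{0.10} = 2.576 + 1.282 = 3.857.
(The Φ(−δ − z_{α/2}) term is vanishingly small for δ > 0 and is dropped in the standard sample-size formula.)
δ = d·√n ⇒ n = (δ/d)² = (3.857 / 0.8684)² = 19.73.
Round up to the next whole unit.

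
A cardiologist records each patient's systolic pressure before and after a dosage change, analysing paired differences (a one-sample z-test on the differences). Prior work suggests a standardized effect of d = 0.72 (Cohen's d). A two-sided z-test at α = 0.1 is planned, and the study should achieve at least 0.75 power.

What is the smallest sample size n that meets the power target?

Set Φ(δ − 1.645) = 0.75; then δ − 1.645 = Φ⁻¹(0.75) = 0.674, giving δ = 2.319.
(Ignoring the negligible lower-tail rejection probability gives the usual closed-form inversion.)
δ = d·√n ⇒ n = (δ/d)² = (2.319 / 0.72)² = 10.38.
Rounding up, n = 11.

n = 11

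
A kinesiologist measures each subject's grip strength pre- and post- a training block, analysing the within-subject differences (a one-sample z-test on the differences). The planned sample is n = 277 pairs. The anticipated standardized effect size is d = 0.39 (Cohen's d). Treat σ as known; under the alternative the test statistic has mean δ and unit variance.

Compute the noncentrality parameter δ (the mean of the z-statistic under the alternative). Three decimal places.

δ = d·√n = 0.39 × √277 = 6.4909

δ ≈ 6.491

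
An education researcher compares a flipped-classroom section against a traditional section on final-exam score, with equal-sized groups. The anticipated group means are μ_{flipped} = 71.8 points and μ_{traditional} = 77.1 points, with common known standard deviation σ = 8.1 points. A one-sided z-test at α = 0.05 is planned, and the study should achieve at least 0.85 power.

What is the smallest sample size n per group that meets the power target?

Standardized effect: d = |μ_{flipped} − μ_{traditional}| / σ = |71.8 − 77.1| / 8.1 = 0.6543
For power 0.85 need Φ(δ − z_{0.05}) = 0.85, so δ = z_{0.05} + z_{0.15} = 1.645 + 1.036 = 2.681.
δ = d·√(n/2) ⇒ n = 2(δ/d)² = 2 × (2.681 / 0.6543)² = 33.58.
Round up to the next whole unit.

n = 34 per group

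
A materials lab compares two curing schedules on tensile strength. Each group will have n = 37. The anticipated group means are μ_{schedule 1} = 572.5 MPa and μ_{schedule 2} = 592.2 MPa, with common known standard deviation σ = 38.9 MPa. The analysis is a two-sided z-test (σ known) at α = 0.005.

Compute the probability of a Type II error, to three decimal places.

β ≈ 0.735

Standardized effect: d = |μ_{schedule 1} − μ_{schedule 2}| / σ = |572.5 − 592.2| / 38.9 = 0.5064
Noncentrality parameter: δ = d·√(n/2) = 0.5064 × √(37/2) = 2.1782
Critical value for a two-sided test at α = 0.005: z_{α/2} = 2.807.
Power = Φ(δ − 2.807) + Φ(−δ − 2.807) = Φ(-0.629) + Φ(-4.985) = 0.2647 + 0.0000 = 0.2647.
Type II error: β = 1 − power = 1 − 0.2647 = 0.7353.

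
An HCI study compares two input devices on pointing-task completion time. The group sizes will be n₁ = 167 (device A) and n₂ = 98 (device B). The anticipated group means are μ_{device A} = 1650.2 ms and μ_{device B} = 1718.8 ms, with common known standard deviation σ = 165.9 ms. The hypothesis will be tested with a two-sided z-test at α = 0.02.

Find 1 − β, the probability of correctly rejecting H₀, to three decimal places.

Standardized effect: d = |μ_{device A} − μ_{device B}| / σ = |1650.2 − 1718.8| / 165.9 = 0.4135
Noncentrality parameter: δ = d / √(1/n₁ + 1/n₂) = 0.4135 / √(1/167 + 1/98) = 3.2496
Two-sided α = 0.02 → critical value z_{0.01} = 2.326.
Power = Φ(δ − 2.326) + Φ(−δ − 2.326) = Φ(0.923) + Φ(-5.576) = 0.8221 + 0.0000 = 0.8221.

Power ≈ 0.822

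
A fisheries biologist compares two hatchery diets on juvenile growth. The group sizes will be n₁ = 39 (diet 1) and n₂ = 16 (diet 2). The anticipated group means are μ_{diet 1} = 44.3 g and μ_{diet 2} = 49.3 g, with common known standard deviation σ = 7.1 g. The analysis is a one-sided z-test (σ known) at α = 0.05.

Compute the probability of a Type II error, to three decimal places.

Standardized effect: d = |μ_{diet 1} − μ_{diet 2}| / σ = |44.3 − 49.3| / 7.1 = 0.7042
Noncentrality parameter: δ = d / √(1/n₁ + 1/n₂) = 0.7042 / √(1/39 + 1/16) = 2.3720
Critical value for a one-sided test at α = 0.05: z_α = 1.645.
Power = P(Z > 1.645 − δ) = Φ(0.727) = 0.7664.
Type II error: β = 1 − power = 1 − 0.7664 = 0.2336.

β ≈ 0.234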